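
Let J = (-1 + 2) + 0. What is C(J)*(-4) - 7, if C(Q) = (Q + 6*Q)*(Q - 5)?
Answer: 105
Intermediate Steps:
J = 1 (J = 1 + 0 = 1)
C(Q) = 7*Q*(-5 + Q) (C(Q) = (7*Q)*(-5 + Q) = 7*Q*(-5 + Q))
C(J)*(-4) - 7 = (7*1*(-5 + 1))*(-4) - 7 = (7*1*(-4))*(-4) - 7 = -28*(-4) - 7 = 112 - 7 = 105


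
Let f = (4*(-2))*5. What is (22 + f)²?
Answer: 324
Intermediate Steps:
f = -40 (f = -8*5 = -40)
(22 + f)² = (22 - 40)² = (-18)² = 324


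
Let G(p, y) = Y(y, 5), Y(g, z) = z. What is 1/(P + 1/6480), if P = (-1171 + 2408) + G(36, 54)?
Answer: 6480/8048161 ≈ 0.00080515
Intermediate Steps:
G(p, y) = 5
P = 1242 (P = (-1171 + 2408) + 5 = 1237 + 5 = 1242)
1/(P + 1/6480) = 1/(1242 + 1/6480) = 1/(8048161/6480) = 6480/8048161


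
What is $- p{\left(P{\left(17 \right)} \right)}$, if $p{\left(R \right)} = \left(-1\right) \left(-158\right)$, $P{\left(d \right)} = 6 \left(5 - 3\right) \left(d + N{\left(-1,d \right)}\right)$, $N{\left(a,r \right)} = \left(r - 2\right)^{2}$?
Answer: $-158$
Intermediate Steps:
$N{\left(a,r \right)} = \left(-2 + r\right)^{2}$
$P{\left(d \right)} = 12 d + 12 \left(-2 + d\right)^{2}$ ($P{\left(d \right)} = 6 \left(5 - 3\right) \left(d + \left(-2 + d\right)^{2}\right) = 6 \cdot 2 \left(d + \left(-2 + d\right)^{2}\right) = 12 \left(d + \left(-2 + d\right)^{2}\right) = 12 d + 12 \left(-2 + d\right)^{2}$)
$p{\left(R \right)} = 158$
$- p{\left(P{\left(17 \right)} \right)} = \left(-1\right) 158 = -158$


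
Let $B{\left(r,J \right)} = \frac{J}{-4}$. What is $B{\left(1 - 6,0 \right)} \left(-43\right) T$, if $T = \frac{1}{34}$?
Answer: $0$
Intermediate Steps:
$B{\left(r,J \right)} = - \frac{J}{4}$ ($B{\left(r,J \right)} = J \left(- \frac{1}{4}\right) = - \frac{J}{4}$)
$T = \frac{1}{34} \approx 0.029412$
$B{\left(1 - 6,0 \right)} \left(-43\right) T = \left(- \frac{1}{4}\right) 0 \left(-43\right) \frac{1}{34} = 0 \left(-43\right) \frac{1}{34} = 0 \cdot \frac{1}{34} = 0$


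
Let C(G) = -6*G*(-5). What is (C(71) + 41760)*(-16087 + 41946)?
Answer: 1134951510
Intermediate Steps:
C(G) = 30*G
(C(71) + 41760)*(-16087 + 41946) = (30*71 + 41760)*(-16087 + 41946) = (2130 + 41760)*25859 = 43890*25859 = 1134951510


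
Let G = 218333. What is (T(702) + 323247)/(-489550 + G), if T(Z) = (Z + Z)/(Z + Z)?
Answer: -323248/271217 ≈ -1.1918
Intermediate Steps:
T(Z) = 1 (T(Z) = (2*Z)/((2*Z)) = (2*Z)*(1/(2*Z)) = 1)
(T(702) + 323247)/(-489550 + G) = (1 + 323247)/(-489550 + 218333) = 323248/(-271217) = 323248*(-1/271217) = -323248/271217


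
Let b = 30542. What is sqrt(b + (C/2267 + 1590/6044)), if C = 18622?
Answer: sqrt(1433870606840678218)/6850874 ≈ 174.79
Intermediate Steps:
sqrt(b + (C/2267 + 1590/6044)) = sqrt(30542 + (18622/2267 + 1590/6044)) = sqrt(30542 + (18622*(1/2267) + 1590*(1/6044))) = sqrt(30542 + (18622/2267 + 795/3022)) = sqrt(30542 + 58077949/6850874) = sqrt(209297471657/6850874) = sqrt(1433870606840678218)/6850874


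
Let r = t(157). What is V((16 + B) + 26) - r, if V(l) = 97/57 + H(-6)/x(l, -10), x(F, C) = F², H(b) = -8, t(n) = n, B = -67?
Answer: -5532956/35625 ≈ -155.31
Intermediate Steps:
r = 157
V(l) = 97/57 - 8/l²
V((16 + B) + 26) - r = (97/57 - 8/((16 - 67) + 26)²) - 1*157 = (97/57 - 8/(-51 + 26)²) - 157 = (97/57 - 8/(-25)²) - 157 = (97/57 - 8*1/625) - 157 = (97/57 - 8/625) - 157 = 60169/35625 - 157 = -5532956/35625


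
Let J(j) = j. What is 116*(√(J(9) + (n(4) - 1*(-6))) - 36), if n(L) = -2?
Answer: -4176 + 116*√13 ≈ -3757.8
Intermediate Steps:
116*(√(J(9) + (n(4) - 1*(-6))) - 36) = 116*(√(9 + (-2 - 1*(-6))) - 36) = 116*(√(9 + (-2 + 6)) - 36) = 116*(√(9 + 4) - 36) = 116*(√13 - 36) = 116*(-36 + √13) = -4176 + 116*√13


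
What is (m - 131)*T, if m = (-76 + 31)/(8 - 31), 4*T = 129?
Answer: -95718/23 ≈ -4161.6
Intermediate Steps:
T = 129/4 (T = (¼)*129 = 129/4 ≈ 32.250)
m = 45/23 (m = -45/(-23) = -45*(-1/23) = 45/23 ≈ 1.9565)
(m - 131)*T = (45/23 - 131)*(129/4) = -2968/23*129/4 = -95718/23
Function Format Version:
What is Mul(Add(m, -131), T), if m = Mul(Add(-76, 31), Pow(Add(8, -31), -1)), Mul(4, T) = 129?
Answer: Rational(-95718, 23) ≈ -4161.6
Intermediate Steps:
T = Rational(129, 4) (T = Mul(Rational(1, 4), 129) = Rational(129, 4) ≈ 32.250)
m = Rational(45, 23) (m = Mul(-45, Pow(-23, -1)) = Mul(-45, Rational(-1, 23)) = Rational(45, 23) ≈ 1.9565)
Mul(Add(m, -131), T) = Mul(Add(Rational(45, 23), -131), Rational(129, 4)) = Mul(Rational(-2968, 23), Rational(129, 4)) = Rational(-95718, 23)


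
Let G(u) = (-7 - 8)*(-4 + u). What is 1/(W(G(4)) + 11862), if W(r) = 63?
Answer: 1/11925 ≈ 8.3857e-5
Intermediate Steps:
G(u) = 60 - 15*u (G(u) = -15*(-4 + u) = 60 - 15*u)
1/(W(G(4)) + 11862) = 1/(63 + 11862) = 1/11925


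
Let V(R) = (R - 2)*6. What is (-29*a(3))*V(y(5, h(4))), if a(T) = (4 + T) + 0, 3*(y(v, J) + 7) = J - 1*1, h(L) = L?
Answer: 9744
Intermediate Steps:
y(v, J) = -22/3 + J/3 (y(v, J) = -7 + (J - 1*1)/3 = -7 + (J - 1)/3 = -7 + (-1 + J)/3 = -7 + (-⅓ + J/3) = -22/3 + J/3)
V(R) = -12 + 6*R (V(R) = (-2 + R)*6 = -12 + 6*R)
a(T) = 4 + T
(-29*a(3))*V(y(5, h(4))) = (-29*(4 + 3))*(-12 + 6*(-22/3 + (⅓)*4)) = (-29*7)*(-12 + 6*(-22/3 + 4/3)) = -203*(-12 + 6*(-6)) = -203*(-12 - 36) = -203*(-48) = 9744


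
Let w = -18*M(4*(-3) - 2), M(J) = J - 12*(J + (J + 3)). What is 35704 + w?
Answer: 30556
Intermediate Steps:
M(J) = -36 - 23*J (M(J) = J - 12*(J + (3 + J)) = J - 12*(3 + 2*J) = J + (-36 - 24*J) = -36 - 23*J)
w = -5148 (w = -18*(-36 - 23*(4*(-3) - 2)) = -18*(-36 - 23*(-12 - 2)) = -18*(-36 - 23*(-14)) = -18*(-36 + 322) = -18*286 = -5148)
35704 + w = 35704 - 5148 = 30556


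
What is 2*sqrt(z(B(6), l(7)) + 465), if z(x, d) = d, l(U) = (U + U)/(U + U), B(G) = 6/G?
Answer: 2*sqrt(466) ≈ 43.174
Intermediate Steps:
l(U) = 1 (l(U) = (2*U)/((2*U)) = (2*U)*(1/(2*U)) = 1)
2*sqrt(z(B(6), l(7)) + 465) = 2*sqrt(1 + 465) = 2*sqrt(466)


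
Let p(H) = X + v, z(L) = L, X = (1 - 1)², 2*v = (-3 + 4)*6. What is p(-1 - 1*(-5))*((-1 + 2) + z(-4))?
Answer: -9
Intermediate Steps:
v = 3 (v = ((-3 + 4)*6)/2 = (1*6)/2 = (½)*6 = 3)
X = 0 (X = 0² = 0)
p(H) = 3 (p(H) = 0 + 3 = 3)
p(-1 - 1*(-5))*((-1 + 2) + z(-4)) = 3*((-1 + 2) - 4) = 3*(1 - 4) = 3*(-3) = -9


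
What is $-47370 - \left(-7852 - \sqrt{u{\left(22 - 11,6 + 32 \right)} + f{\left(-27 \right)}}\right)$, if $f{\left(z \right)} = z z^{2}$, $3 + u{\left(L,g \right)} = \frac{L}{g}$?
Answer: $-39518 + \frac{i \sqrt{28426166}}{38} \approx -39518.0 + 140.31 i$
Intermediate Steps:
$u{\left(L,g \right)} = -3 + \frac{L}{g}$
$f{\left(z \right)} = z^{3}$
$-47370 - \left(-7852 - \sqrt{u{\left(22 - 11,6 + 32 \right)} + f{\left(-27 \right)}}\right) = -47370 - \left(-7852 - \sqrt{\left(-3 + \frac{22 - 11}{6 + 32}\right) + \left(-27\right)^{3}}\right) = -47370 - \left(-7852 - \sqrt{\left(-3 + \frac{11}{38}\right) - 19683}\right) = -47370 - \left(-7852 - \sqrt{- \frac{103}{38} - 19683}\right) = -47370 - \left(-7852 - \sqrt{- \frac{748057}{38}}\right) = -47370 - \left(-7852 - \frac{i \sqrt{28426166}}{38}\right) = -47370 + \left(7852 + \frac{i \sqrt{28426166}}{38}\right) = -39518 + \frac{i \sqrt{28426166}}{38}$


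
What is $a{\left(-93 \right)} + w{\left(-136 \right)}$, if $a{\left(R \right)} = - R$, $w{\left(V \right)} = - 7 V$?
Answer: $1045$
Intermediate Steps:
$a{\left(-93 \right)} + w{\left(-136 \right)} = \left(-1\right) \left(-93\right) - -952 = 93 + 952 = 1045$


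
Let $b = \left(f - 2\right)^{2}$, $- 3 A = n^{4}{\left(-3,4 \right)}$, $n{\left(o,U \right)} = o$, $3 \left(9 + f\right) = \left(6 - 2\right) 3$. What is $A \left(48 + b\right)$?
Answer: $-2619$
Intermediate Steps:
$f = -5$ ($f = -9 + \frac{\left(6 - 2\right) 3}{3} = -9 + \frac{4 \cdot 3}{3} = -9 + \frac{1}{3} \cdot 12 = -9 + 4 = -5$)
$A = -27$ ($A = - \frac{\left(-3\right)^{4}}{3} = \left(- \frac{1}{3}\right) 81 = -27$)
$b = 49$ ($b = \left(-5 - 2\right)^{2} = \left(-7\right)^{2} = 49$)
$A \left(48 + b\right) = - 27 \left(48 + 49\right) = \left(-27\right) 97 = -2619$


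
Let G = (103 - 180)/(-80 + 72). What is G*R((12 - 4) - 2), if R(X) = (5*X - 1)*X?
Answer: 6699/4 ≈ 1674.8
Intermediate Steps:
R(X) = X*(-1 + 5*X) (R(X) = (-1 + 5*X)*X = X*(-1 + 5*X))
G = 77/8 (G = -77/(-8) = -77*(-⅛) = 77/8 ≈ 9.6250)
G*R((12 - 4) - 2) = 77*(((12 - 4) - 2)*(-1 + 5*((12 - 4) - 2)))/8 = 77*((8 - 2)*(-1 + 5*(8 - 2)))/8 = 77*(6*(-1 + 5*6))/8 = 77*(6*(-1 + 30))/8 = 77*(6*29)/8 = (77/8)*174 = 6699/4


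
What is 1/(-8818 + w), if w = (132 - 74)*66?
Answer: -1/4990 ≈ -0.00020040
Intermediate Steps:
w = 3828 (w = 58*66 = 3828)
1/(-8818 + w) = 1/(-8818 + 3828) = 1/(-4990) = -1/4990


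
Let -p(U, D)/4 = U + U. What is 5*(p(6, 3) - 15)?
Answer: -315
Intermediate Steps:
p(U, D) = -8*U (p(U, D) = -4*(U + U) = -8*U)
5*(p(6, 3) - 15) = 5*(-8*6 - 15) = 5*(-48 - 15) = 5*(-63) = -315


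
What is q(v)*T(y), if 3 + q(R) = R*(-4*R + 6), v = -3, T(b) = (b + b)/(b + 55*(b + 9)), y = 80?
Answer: -1824/995 ≈ -1.8332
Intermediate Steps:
T(b) = 2*b/(495 + 56*b) (T(b) = (2*b)/(b + 55*(9 + b)) = (2*b)/(b + (495 + 55*b)) = (2*b)/(495 + 56*b) = 2*b/(495 + 56*b))
q(R) = -3 + R*(6 - 4*R) (q(R) = -3 + R*(-4*R + 6) = -3 + R*(6 - 4*R))
q(v)*T(y) = (-3 - 4*(-3)**2 + 6*(-3))*(2*80/(495 + 56*80)) = (-3 - 4*9 - 18)*(2*80/(495 + 4480)) = (-3 - 36 - 18)*(2*80/4975) = -114*80/4975 = -57*32/995 = -1824/995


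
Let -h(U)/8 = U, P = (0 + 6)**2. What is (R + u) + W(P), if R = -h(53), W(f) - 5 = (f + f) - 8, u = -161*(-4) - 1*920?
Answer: 217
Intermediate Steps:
P = 36 (P = 6**2 = 36)
h(U) = -8*U
u = -276 (u = 644 - 920 = -276)
W(f) = -3 + 2*f (W(f) = 5 + ((f + f) - 8) = 5 + (2*f - 8) = 5 + (-8 + 2*f) = -3 + 2*f)
R = 424 (R = -(-8)*53 = -1*(-424) = 424)
(R + u) + W(P) = (424 - 276) + (-3 + 2*36) = 148 + (-3 + 72) = 148 + 69 = 217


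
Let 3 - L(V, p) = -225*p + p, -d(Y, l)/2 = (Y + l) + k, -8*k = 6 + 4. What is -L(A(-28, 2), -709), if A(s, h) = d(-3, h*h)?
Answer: 158813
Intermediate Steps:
k = -5/4 (k = -(6 + 4)/8 = -⅛*10 = -5/4 ≈ -1.2500)
d(Y, l) = 5/2 - 2*Y - 2*l (d(Y, l) = -2*((Y + l) - 5/4) = -2*(-5/4 + Y + l) = 5/2 - 2*Y - 2*l)
A(s, h) = 17/2 - 2*h² (A(s, h) = 5/2 - 2*(-3) - 2*h*h = 5/2 + 6 - 2*h² = 17/2 - 2*h²)
L(V, p) = 3 + 224*p (L(V, p) = 3 - (-225*p + p) = 3 - (-224)*p = 3 + 224*p)
-L(A(-28, 2), -709) = -(3 + 224*(-709)) = -(3 - 158816) = -1*(-158813) = 158813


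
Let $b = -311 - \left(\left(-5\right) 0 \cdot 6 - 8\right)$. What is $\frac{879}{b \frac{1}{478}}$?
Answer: $- \frac{140054}{101} \approx -1386.7$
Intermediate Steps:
$b = -303$ ($b = -311 - \left(0 \cdot 6 - 8\right) = -311 - \left(0 - 8\right) = -311 - -8 = -311 + 8 = -303$)
$\frac{879}{b \frac{1}{478}} = \frac{879}{\left(-303\right) \frac{1}{478}} = \frac{879}{- \frac{303}{478}} = 879 \left(- \frac{478}{303}\right) = - \frac{140054}{101}$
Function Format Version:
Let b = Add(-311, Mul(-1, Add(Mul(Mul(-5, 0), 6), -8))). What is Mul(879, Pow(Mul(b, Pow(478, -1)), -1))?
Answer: Rational(-140054, 101) ≈ -1386.7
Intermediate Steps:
b = -303 (b = Add(-311, Mul(-1, Add(Mul(0, 6), -8))) = Add(-311, Mul(-1, Add(0, -8))) = Add(-311, Mul(-1, -8)) = Add(-311, 8) = -303)
Mul(879, Pow(Mul(b, Pow(478, -1)), -1)) = Mul(879, Pow(Mul(-303, Pow(478, -1)), -1)) = Mul(879, Pow(Mul(-303, Rational(1, 478)), -1)) = Mul(879, Pow(Rational(-303, 478), -1)) = Mul(879, Rational(-478, 303)) = Rational(-140054, 101)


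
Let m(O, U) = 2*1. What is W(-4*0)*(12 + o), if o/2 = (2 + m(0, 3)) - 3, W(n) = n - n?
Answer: 0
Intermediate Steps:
m(O, U) = 2
W(n) = 0
o = 2 (o = 2*((2 + 2) - 3) = 2*(4 - 3) = 2*1 = 2)
W(-4*0)*(12 + o) = 0*(12 + 2) = 0*14 = 0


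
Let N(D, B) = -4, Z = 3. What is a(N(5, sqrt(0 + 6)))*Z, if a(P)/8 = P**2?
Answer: 384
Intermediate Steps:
a(P) = 8*P**2
a(N(5, sqrt(0 + 6)))*Z = (8*(-4)**2)*3 = (8*16)*3 = 128*3 = 384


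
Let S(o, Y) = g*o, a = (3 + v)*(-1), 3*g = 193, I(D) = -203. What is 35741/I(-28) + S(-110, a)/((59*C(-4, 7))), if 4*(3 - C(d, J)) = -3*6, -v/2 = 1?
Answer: -20702347/107793 ≈ -192.06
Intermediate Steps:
v = -2 (v = -2*1 = -2)
C(d, J) = 15/2 (C(d, J) = 3 - (-3)*6/4 = 3 - 1/4*(-18) = 3 + 9/2 = 15/2)
g = 193/3 (g = (1/3)*193 = 193/3 ≈ 64.333)
a = -1 (a = (3 - 2)*(-1) = 1*(-1) = -1)
S(o, Y) = 193*o/3
35741/I(-28) + S(-110, a)/((59*C(-4, 7))) = 35741/(-203) + ((193/3)*(-110))/((59*(15/2))) = 35741*(-1/203) - 21230/(3*885/2) = -35741/203 - 21230/3*2/885 = -35741/203 - 8492/531 = -20702347/107793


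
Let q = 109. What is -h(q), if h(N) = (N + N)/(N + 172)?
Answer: -218/281 ≈ -0.77580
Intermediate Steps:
h(N) = 2*N/(172 + N) (h(N) = (2*N)/(172 + N) = 2*N/(172 + N))
-h(q) = -2*109/(172 + 109) = -2*109/281 = -1*218/281 = -218/281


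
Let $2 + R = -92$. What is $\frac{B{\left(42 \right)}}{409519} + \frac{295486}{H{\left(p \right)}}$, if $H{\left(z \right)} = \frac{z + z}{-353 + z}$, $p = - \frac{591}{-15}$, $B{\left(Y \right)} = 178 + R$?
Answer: $- \frac{94869590870908}{80675243} \approx -1.1759 \cdot 10^{6}$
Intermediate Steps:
$R = -94$ ($R = -2 - 92 = -94$)
$B{\left(Y \right)} = 84$ ($B{\left(Y \right)} = 178 - 94 = 84$)
$p = \frac{197}{5}$ ($p = \left(-591\right) \left(- \frac{1}{15}\right) = \frac{197}{5} \approx 39.4$)
$H{\left(z \right)} = \frac{2 z}{-353 + z}$
$\frac{B{\left(42 \right)}}{409519} + \frac{295486}{H{\left(p \right)}} = \frac{84}{409519} + \frac{295486}{2 \cdot \frac{197}{5} \frac{1}{-353 + \frac{197}{5}}} = 84 \cdot \frac{1}{409519} + \frac{295486}{2 \cdot \frac{197}{5} \frac{1}{- \frac{1568}{5}}} = \frac{84}{409519} + \frac{295486}{2 \cdot \frac{197}{5} \left(- \frac{5}{1568}\right)} = \frac{84}{409519} + \frac{295486}{- \frac{197}{784}} = \frac{84}{409519} + 295486 \left(- \frac{784}{197}\right) = \frac{84}{409519} - \frac{231661024}{197} = - \frac{94869590870908}{80675243}$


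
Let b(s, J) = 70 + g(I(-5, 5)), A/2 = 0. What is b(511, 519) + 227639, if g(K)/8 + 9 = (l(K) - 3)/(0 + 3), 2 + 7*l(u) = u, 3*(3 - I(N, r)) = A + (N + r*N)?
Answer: 4780297/21 ≈ 2.2763e+5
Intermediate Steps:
A = 0 (A = 2*0 = 0)
I(N, r) = 3 - N/3 - N*r/3 (I(N, r) = 3 - (0 + (N + r*N))/3 = 3 - (0 + (N + N*r))/3 = 3 - (N + N*r)/3 = 3 + (-N/3 - N*r/3) = 3 - N/3 - N*r/3)
l(u) = -2/7 + u/7
g(K) = -1696/21 + 8*K/21 (g(K) = -72 + 8*(((-2/7 + K/7) - 3)/(0 + 3)) = -72 + 8*((-23/7 + K/7)/3) = -72 + 8*((-23/7 + K/7)*(1/3)) = -72 + 8*(-23/21 + K/21) = -72 + (-184/21 + 8*K/21) = -1696/21 + 8*K/21)
b(s, J) = -122/21 (b(s, J) = 70 + (-1696/21 + 8*(3 - 1/3*(-5) - 1/3*(-5)*5)/21) = 70 + (-1696/21 + 8*(3 + 5/3 + 25/3)/21) = 70 + (-1696/21 + (8/21)*13) = 70 + (-1696/21 + 104/21) = 70 - 1592/21 = -122/21)
b(511, 519) + 227639 = -122/21 + 227639 = 4780297/21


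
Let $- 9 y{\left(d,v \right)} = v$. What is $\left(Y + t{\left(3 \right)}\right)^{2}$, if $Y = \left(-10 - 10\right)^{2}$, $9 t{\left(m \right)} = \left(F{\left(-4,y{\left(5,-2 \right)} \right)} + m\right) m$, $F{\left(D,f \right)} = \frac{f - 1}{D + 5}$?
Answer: $\frac{117072400}{729} \approx 1.6059 \cdot 10^{5}$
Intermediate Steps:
$y{\left(d,v \right)} = - \frac{v}{9}$
$F{\left(D,f \right)} = \frac{-1 + f}{5 + D}$
$t{\left(m \right)} = \frac{m \left(- \frac{7}{9} + m\right)}{9}$ ($t{\left(m \right)} = \frac{\left(\frac{-1 - - \frac{2}{9}}{5 - 4} + m\right) m}{9} = \frac{\left(\frac{-1 + \frac{2}{9}}{1} + m\right) m}{9} = \frac{\left(1 \left(- \frac{7}{9}\right) + m\right) m}{9} = \frac{\left(- \frac{7}{9} + m\right) m}{9} = \frac{m \left(- \frac{7}{9} + m\right)}{9}$)
$Y = 400$ ($Y = \left(-20\right)^{2} = 400$)
$\left(Y + t{\left(3 \right)}\right)^{2} = \left(400 + \frac{1}{81} \cdot 3 \left(-7 + 9 \cdot 3\right)\right)^{2} = \left(400 + \frac{1}{81} \cdot 3 \left(-7 + 27\right)\right)^{2} = \left(400 + \frac{1}{81} \cdot 3 \cdot 20\right)^{2} = \left(400 + \frac{20}{27}\right)^{2} = \left(\frac{10820}{27}\right)^{2} = \frac{117072400}{729}$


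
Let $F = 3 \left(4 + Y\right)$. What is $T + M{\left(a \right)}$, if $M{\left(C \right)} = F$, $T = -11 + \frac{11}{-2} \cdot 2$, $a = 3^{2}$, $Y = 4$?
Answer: $2$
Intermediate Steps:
$a = 9$
$F = 24$ ($F = 3 \left(4 + 4\right) = 3 \cdot 8 = 24$)
$T = -22$ ($T = -11 + 11 \left(- \frac{1}{2}\right) 2 = -11 - 11 = -22$)
$M{\left(C \right)} = 24$
$T + M{\left(a \right)} = -22 + 24 = 2$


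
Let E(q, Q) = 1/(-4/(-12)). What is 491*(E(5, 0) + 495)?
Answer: 244518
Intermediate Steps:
E(q, Q) = 3 (E(q, Q) = 1/(-4*(-1/12)) = 1/(1/3) = 3)
491*(E(5, 0) + 495) = 491*(3 + 495) = 491*498 = 244518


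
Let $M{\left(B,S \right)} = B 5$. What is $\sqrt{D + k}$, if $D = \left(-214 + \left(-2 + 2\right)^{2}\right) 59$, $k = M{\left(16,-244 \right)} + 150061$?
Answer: $\sqrt{137515} \approx 370.83$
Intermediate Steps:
$M{\left(B,S \right)} = 5 B$
$k = 150141$ ($k = 5 \cdot 16 + 150061 = 80 + 150061 = 150141$)
$D = -12626$ ($D = \left(-214 + 0^{2}\right) 59 = \left(-214 + 0\right) 59 = \left(-214\right) 59 = -12626$)
$\sqrt{D + k} = \sqrt{-12626 + 150141} = \sqrt{137515}$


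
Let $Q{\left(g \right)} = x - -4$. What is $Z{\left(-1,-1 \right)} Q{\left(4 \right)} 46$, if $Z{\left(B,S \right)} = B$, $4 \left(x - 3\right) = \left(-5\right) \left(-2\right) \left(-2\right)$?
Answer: $-92$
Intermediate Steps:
$x = -2$ ($x = 3 + \frac{\left(-5\right) \left(-2\right) \left(-2\right)}{4} = 3 + \frac{10 \left(-2\right)}{4} = 3 + \frac{1}{4} \left(-20\right) = 3 - 5 = -2$)
$Q{\left(g \right)} = 2$ ($Q{\left(g \right)} = -2 - -4 = -2 + 4 = 2$)
$Z{\left(-1,-1 \right)} Q{\left(4 \right)} 46 = \left(-1\right) 2 \cdot 46 = \left(-2\right) 46 = -92$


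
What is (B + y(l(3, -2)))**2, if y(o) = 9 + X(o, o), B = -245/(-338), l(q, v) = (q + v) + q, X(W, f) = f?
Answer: 21520321/114244 ≈ 188.37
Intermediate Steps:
l(q, v) = v + 2*q
B = 245/338 (B = -245*(-1/338) = 245/338 ≈ 0.72485)
y(o) = 9 + o
(B + y(l(3, -2)))**2 = (245/338 + (9 + (-2 + 2*3)))**2 = (245/338 + (9 + (-2 + 6)))**2 = (245/338 + (9 + 4))**2 = (245/338 + 13)**2 = (4639/338)**2 = 21520321/114244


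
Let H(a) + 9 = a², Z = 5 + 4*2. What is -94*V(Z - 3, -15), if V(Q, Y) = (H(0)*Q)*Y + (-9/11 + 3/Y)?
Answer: -6974236/55 ≈ -1.2680e+5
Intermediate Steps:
Z = 13 (Z = 5 + 8 = 13)
H(a) = -9 + a²
V(Q, Y) = -9/11 + 3/Y - 9*Q*Y (V(Q, Y) = ((-9 + 0²)*Q)*Y + (-9/11 + 3/Y) = ((-9 + 0)*Q)*Y + (-9*1/11 + 3/Y) = (-9*Q)*Y + (-9/11 + 3/Y) = -9*Q*Y + (-9/11 + 3/Y) = -9/11 + 3/Y - 9*Q*Y)
-94*V(Z - 3, -15) = -94*(-9/11 + 3/(-15) - 9*(13 - 3)*(-15)) = -94*(-9/11 + 3*(-1/15) - 9*10*(-15)) = -94*(-9/11 - ⅕ + 1350) = -94*74194/55 = -6974236/55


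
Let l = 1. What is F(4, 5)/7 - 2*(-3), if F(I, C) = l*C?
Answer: 47/7 ≈ 6.7143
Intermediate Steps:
F(I, C) = C (F(I, C) = 1*C = C)
F(4, 5)/7 - 2*(-3) = 5/7 - 2*(-3) = 5*(⅐) + 6 = 5/7 + 6 = 47/7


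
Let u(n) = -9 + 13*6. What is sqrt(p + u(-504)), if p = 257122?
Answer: sqrt(257191) ≈ 507.14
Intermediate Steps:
u(n) = 69 (u(n) = -9 + 78 = 69)
sqrt(p + u(-504)) = sqrt(257122 + 69) = sqrt(257191)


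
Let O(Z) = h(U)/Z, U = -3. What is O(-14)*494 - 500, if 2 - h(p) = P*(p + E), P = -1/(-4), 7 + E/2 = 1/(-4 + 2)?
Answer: -10211/14 ≈ -729.36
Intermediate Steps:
E = -15 (E = -14 + 2/(-4 + 2) = -14 + 2/(-2) = -14 + 2*(-½) = -14 - 1 = -15)
P = ¼ (P = -1*(-¼) = ¼ ≈ 0.25000)
h(p) = 23/4 - p/4 (h(p) = 2 - (p - 15)/4 = 2 - (-15 + p)/4 = 2 - (-15/4 + p/4) = 2 + (15/4 - p/4) = 23/4 - p/4)
O(Z) = 13/(2*Z) (O(Z) = (23/4 - ¼*(-3))/Z = (23/4 + ¾)/Z = 13/(2*Z))
O(-14)*494 - 500 = ((13/2)/(-14))*494 - 500 = ((13/2)*(-1/14))*494 - 500 = -13/28*494 - 500 = -3211/14 - 500 = -10211/14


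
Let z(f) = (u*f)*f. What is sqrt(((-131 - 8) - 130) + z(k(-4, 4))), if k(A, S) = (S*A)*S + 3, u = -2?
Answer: I*sqrt(7711) ≈ 87.812*I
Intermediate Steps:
k(A, S) = 3 + A*S**2 (k(A, S) = (A*S)*S + 3 = A*S**2 + 3 = 3 + A*S**2)
z(f) = -2*f**2 (z(f) = (-2*f)*f = -2*f**2)
sqrt(((-131 - 8) - 130) + z(k(-4, 4))) = sqrt(((-131 - 8) - 130) - 2*(3 - 4*4**2)**2) = sqrt((-139 - 130) - 2*(3 - 4*16)**2) = sqrt(-269 - 2*(3 - 64)**2) = sqrt(-269 - 2*(-61)**2) = sqrt(-269 - 2*3721) = sqrt(-269 - 7442) = sqrt(-7711) = I*sqrt(7711)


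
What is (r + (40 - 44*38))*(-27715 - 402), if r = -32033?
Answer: 946558805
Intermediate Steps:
(r + (40 - 44*38))*(-27715 - 402) = (-32033 + (40 - 44*38))*(-27715 - 402) = (-32033 + (40 - 1672))*(-28117) = (-32033 - 1632)*(-28117) = -33665*(-28117) = 946558805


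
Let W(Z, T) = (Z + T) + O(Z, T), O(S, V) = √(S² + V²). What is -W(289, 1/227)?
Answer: -65604/227 - √4303753610/227 ≈ -578.00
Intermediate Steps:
W(Z, T) = T + Z + √(T² + Z²) (W(Z, T) = (Z + T) + √(Z² + T²) = (T + Z) + √(T² + Z²) = T + Z + √(T² + Z²))
-W(289, 1/227) = -(1/227 + 289 + √((1/227)² + 289²)) = -(1/227 + 289 + √((1/227)² + 83521)) = -(1/227 + 289 + √(1/51529 + 83521)) = -(1/227 + 289 + √(4303753610/51529)) = -(1/227 + 289 + √4303753610/227) = -(65604/227 + √4303753610/227) = -65604/227 - √4303753610/227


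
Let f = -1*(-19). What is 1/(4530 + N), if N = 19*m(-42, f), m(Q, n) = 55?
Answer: 1/5575 ≈ 0.00017937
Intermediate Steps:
f = 19
N = 1045 (N = 19*55 = 1045)
1/(4530 + N) = 1/(4530 + 1045) = 1/5575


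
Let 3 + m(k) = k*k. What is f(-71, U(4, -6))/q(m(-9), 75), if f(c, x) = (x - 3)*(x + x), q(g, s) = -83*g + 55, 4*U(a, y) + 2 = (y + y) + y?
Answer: -80/6419 ≈ -0.012463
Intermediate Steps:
U(a, y) = -1/2 + 3*y/4 (U(a, y) = -1/2 + ((y + y) + y)/4 = -1/2 + (2*y + y)/4 = -1/2 + (3*y)/4 = -1/2 + 3*y/4)
m(k) = -3 + k**2 (m(k) = -3 + k*k = -3 + k**2)
q(g, s) = 55 - 83*g
f(c, x) = 2*x*(-3 + x) (f(c, x) = (-3 + x)*(2*x) = 2*x*(-3 + x))
f(-71, U(4, -6))/q(m(-9), 75) = (2*(-1/2 + (3/4)*(-6))*(-3 + (-1/2 + (3/4)*(-6))))/(55 - 83*(-3 + (-9)**2)) = (2*(-1/2 - 9/2)*(-3 + (-1/2 - 9/2)))/(55 - 83*(-3 + 81)) = (2*(-5)*(-3 - 5))/(55 - 83*78) = (2*(-5)*(-8))/(55 - 6474) = 80/(-6419) = 80*(-1/6419) = -80/6419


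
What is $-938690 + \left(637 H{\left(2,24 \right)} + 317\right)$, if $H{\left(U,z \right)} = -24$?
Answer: $-953661$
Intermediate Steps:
$-938690 + \left(637 H{\left(2,24 \right)} + 317\right) = -938690 + \left(637 \left(-24\right) + 317\right) = -938690 + \left(-15288 + 317\right) = -938690 - 14971 = -953661$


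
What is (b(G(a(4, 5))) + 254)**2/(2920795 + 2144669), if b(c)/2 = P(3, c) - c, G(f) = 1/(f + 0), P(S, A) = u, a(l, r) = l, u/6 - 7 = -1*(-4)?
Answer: 198147/6753952 ≈ 0.029338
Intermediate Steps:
u = 66 (u = 42 + 6*(-1*(-4)) = 42 + 6*4 = 42 + 24 = 66)
P(S, A) = 66
G(f) = 1/f
b(c) = 132 - 2*c (b(c) = 2*(66 - c) = 132 - 2*c)
(b(G(a(4, 5))) + 254)**2/(2920795 + 2144669) = ((132 - 2/4) + 254)**2/(2920795 + 2144669) = ((132 - 2*1/4) + 254)**2/5065464 = ((132 - 1/2) + 254)**2*(1/5065464) = (263/2 + 254)**2*(1/5065464) = (771/2)**2*(1/5065464) = (594441/4)*(1/5065464) = 198147/6753952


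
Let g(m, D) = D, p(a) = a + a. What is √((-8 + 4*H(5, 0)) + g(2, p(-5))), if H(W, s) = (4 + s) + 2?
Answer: √6 ≈ 2.4495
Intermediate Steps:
p(a) = 2*a
H(W, s) = 6 + s
√((-8 + 4*H(5, 0)) + g(2, p(-5))) = √((-8 + 4*(6 + 0)) + 2*(-5)) = √((-8 + 4*6) - 10) = √((-8 + 24) - 10) = √(16 - 10) = √6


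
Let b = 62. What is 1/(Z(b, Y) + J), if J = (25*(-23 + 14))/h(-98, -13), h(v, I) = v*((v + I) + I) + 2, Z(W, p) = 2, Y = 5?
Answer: 12154/24083 ≈ 0.50467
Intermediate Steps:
h(v, I) = 2 + v*(v + 2*I) (h(v, I) = v*((I + v) + I) + 2 = v*(v + 2*I) + 2 = 2 + v*(v + 2*I))
J = -225/12154 (J = (25*(-23 + 14))/(2 + (-98)² + 2*(-13)*(-98)) = (25*(-9))/(2 + 9604 + 2548) = -225/12154 ≈ -0.018512)
1/(Z(b, Y) + J) = 1/(2 - 225/12154) = 1/(24083/12154) = 12154/24083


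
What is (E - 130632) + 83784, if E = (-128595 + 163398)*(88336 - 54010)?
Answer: 1194600930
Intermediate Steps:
E = 1194647778 (E = 34803*34326 = 1194647778)
(E - 130632) + 83784 = (1194647778 - 130632) + 83784 = 1194517146 + 83784 = 1194600930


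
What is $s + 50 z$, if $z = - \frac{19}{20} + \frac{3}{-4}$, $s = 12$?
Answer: $-73$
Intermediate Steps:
$z = - \frac{17}{10}$ ($z = \left(-19\right) \frac{1}{20} + 3 \left(- \frac{1}{4}\right) = - \frac{19}{20} - \frac{3}{4} = - \frac{17}{10} \approx -1.7$)
$s + 50 z = 12 + 50 \left(- \frac{17}{10}\right) = 12 - 85 = -73$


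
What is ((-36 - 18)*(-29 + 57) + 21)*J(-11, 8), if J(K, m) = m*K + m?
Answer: 119280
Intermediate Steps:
J(K, m) = m + K*m (J(K, m) = K*m + m = m + K*m)
((-36 - 18)*(-29 + 57) + 21)*J(-11, 8) = ((-36 - 18)*(-29 + 57) + 21)*(8*(1 - 11)) = (-54*28 + 21)*(8*(-10)) = (-1512 + 21)*(-80) = -1491*(-80) = 119280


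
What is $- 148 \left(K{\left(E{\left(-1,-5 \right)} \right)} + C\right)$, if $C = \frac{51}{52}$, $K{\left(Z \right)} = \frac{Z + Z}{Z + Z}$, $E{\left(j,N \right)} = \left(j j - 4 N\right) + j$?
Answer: $- \frac{3811}{13} \approx -293.15$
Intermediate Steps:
$E{\left(j,N \right)} = j + j^{2} - 4 N$ ($E{\left(j,N \right)} = \left(j^{2} - 4 N\right) + j = j + j^{2} - 4 N$)
$K{\left(Z \right)} = 1$ ($K{\left(Z \right)} = \frac{2 Z}{2 Z} = 2 Z \frac{1}{2 Z} = 1$)
$C = \frac{51}{52}$ ($C = 51 \cdot \frac{1}{52} = \frac{51}{52} \approx 0.98077$)
$- 148 \left(K{\left(E{\left(-1,-5 \right)} \right)} + C\right) = - 148 \left(1 + \frac{51}{52}\right) = \left(-148\right) \frac{103}{52} = - \frac{3811}{13}$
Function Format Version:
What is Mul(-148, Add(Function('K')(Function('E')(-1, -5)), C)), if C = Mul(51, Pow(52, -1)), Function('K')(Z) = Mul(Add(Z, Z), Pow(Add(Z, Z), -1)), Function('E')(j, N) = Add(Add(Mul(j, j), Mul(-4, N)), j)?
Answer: Rational(-3811, 13) ≈ -293.15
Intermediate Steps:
Function('E')(j, N) = Add(j, Pow(j, 2), Mul(-4, N)) (Function('E')(j, N) = Add(Add(Pow(j, 2), Mul(-4, N)), j) = Add(j, Pow(j, 2), Mul(-4, N)))
Function('K')(Z) = 1 (Function('K')(Z) = Mul(Mul(2, Z), Pow(Mul(2, Z), -1)) = Mul(Mul(2, Z), Mul(Rational(1, 2), Pow(Z, -1))) = 1)
C = Rational(51, 52) (C = Mul(51, Rational(1, 52)) = Rational(51, 52) ≈ 0.98077)
Mul(-148, Add(Function('K')(Function('E')(-1, -5)), C)) = Mul(-148, Add(1, Rational(51, 52))) = Mul(-148, Rational(103, 52)) = Rational(-3811, 13)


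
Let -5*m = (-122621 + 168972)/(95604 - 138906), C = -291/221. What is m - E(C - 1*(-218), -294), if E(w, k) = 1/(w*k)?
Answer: 2589735269/12096016765 ≈ 0.21410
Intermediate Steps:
C = -291/221 (C = -291*1/221 = -291/221 ≈ -1.3167)
m = 46351/216510 (m = -(-122621 + 168972)/(5*(95604 - 138906)) = -46351/(5*(-43302)) = -46351*(-1)/(5*43302) = -⅕*(-46351/43302) = 46351/216510 ≈ 0.21408)
E(w, k) = 1/(k*w)
m - E(C - 1*(-218), -294) = 46351/216510 - 1/((-294)*(-291/221 - 1*(-218))) = 46351/216510 - (-1)/(294*(-291/221 + 218)) = 46351/216510 - (-1)/(294*47887/221) = 46351/216510 - (-1)*221/(294*47887) = 46351/216510 - 1*(-221/14078778) = 46351/216510 + 221/14078778 = 2589735269/12096016765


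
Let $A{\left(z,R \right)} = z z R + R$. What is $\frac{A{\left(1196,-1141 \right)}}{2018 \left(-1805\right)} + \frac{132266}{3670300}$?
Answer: $\frac{149769992107786}{334225776175} \approx 448.11$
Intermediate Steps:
$A{\left(z,R \right)} = R + R z^{2}$ ($A{\left(z,R \right)} = z^{2} R + R = R z^{2} + R = R + R z^{2}$)
$\frac{A{\left(1196,-1141 \right)}}{2018 \left(-1805\right)} + \frac{132266}{3670300} = \frac{\left(-1141\right) \left(1 + 1196^{2}\right)}{2018 \left(-1805\right)} + \frac{132266}{3670300} = \frac{\left(-1141\right) \left(1 + 1430416\right)}{-3642490} + 132266 \cdot \frac{1}{3670300} = \left(-1141\right) 1430417 \left(- \frac{1}{3642490}\right) + \frac{66133}{1835150} = \left(-1632105797\right) \left(- \frac{1}{3642490}\right) + \frac{66133}{1835150} = \frac{1632105797}{3642490} + \frac{66133}{1835150} = \frac{149769992107786}{334225776175}$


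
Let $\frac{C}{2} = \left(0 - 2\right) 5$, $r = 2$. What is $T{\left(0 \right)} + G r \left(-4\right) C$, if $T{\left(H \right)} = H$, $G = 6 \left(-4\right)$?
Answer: $-3840$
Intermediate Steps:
$C = -20$ ($C = 2 \left(0 - 2\right) 5 = 2 \left(\left(-2\right) 5\right) = 2 \left(-10\right) = -20$)
$G = -24$
$T{\left(0 \right)} + G r \left(-4\right) C = 0 + \left(-24\right) 2 \left(-4\right) \left(-20\right) = 0 + \left(-48\right) \left(-4\right) \left(-20\right) = 0 + 192 \left(-20\right) = 0 - 3840 = -3840$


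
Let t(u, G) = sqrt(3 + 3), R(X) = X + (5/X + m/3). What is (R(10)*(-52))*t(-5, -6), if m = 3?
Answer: -598*sqrt(6) ≈ -1464.8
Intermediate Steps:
R(X) = 1 + X + 5/X (R(X) = X + (5/X + 3/3) = X + (5/X + 3*(1/3)) = X + (5/X + 1) = X + (1 + 5/X) = 1 + X + 5/X)
t(u, G) = sqrt(6)
(R(10)*(-52))*t(-5, -6) = ((1 + 10 + 5/10)*(-52))*sqrt(6) = ((1 + 10 + 5*(1/10))*(-52))*sqrt(6) = ((1 + 10 + 1/2)*(-52))*sqrt(6) = ((23/2)*(-52))*sqrt(6) = -598*sqrt(6)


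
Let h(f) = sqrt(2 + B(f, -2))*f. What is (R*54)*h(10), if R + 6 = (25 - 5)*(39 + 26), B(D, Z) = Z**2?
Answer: 698760*sqrt(6) ≈ 1.7116e+6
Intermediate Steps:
R = 1294 (R = -6 + (25 - 5)*(39 + 26) = -6 + 20*65 = -6 + 1300 = 1294)
h(f) = f*sqrt(6) (h(f) = sqrt(2 + (-2)**2)*f = sqrt(2 + 4)*f = sqrt(6)*f = f*sqrt(6))
(R*54)*h(10) = (1294*54)*(10*sqrt(6)) = 69876*(10*sqrt(6)) = 698760*sqrt(6)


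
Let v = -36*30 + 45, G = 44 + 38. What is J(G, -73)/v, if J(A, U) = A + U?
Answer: -1/115 ≈ -0.0086956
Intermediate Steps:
G = 82
v = -1035 (v = -1080 + 45 = -1035)
J(G, -73)/v = (82 - 73)/(-1035) = 9*(-1/1035) = -1/115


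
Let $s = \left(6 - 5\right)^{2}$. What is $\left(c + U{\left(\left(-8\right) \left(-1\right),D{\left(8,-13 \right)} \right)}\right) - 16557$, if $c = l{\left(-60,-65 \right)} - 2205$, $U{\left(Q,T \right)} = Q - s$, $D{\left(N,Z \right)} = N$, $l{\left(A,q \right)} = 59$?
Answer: $-18696$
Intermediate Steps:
$s = 1$ ($s = 1^{2} = 1$)
$U{\left(Q,T \right)} = -1 + Q$ ($U{\left(Q,T \right)} = Q - 1 = -1 + Q$)
$c = -2146$ ($c = 59 - 2205 = -2146$)
$\left(c + U{\left(\left(-8\right) \left(-1\right),D{\left(8,-13 \right)} \right)}\right) - 16557 = \left(-2146 - -7\right) - 16557 = \left(-2146 + \left(-1 + 8\right)\right) - 16557 = \left(-2146 + 7\right) - 16557 = -2139 - 16557 = -18696$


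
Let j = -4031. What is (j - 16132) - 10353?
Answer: -30516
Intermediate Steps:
(j - 16132) - 10353 = (-4031 - 16132) - 10353 = -20163 - 10353 = -30516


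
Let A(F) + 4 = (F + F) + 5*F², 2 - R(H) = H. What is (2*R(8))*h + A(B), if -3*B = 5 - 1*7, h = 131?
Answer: -14152/9 ≈ -1572.4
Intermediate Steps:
R(H) = 2 - H
B = ⅔ (B = -(5 - 1*7)/3 = -(5 - 7)/3 = -⅓*(-2) = ⅔ ≈ 0.66667)
A(F) = -4 + 2*F + 5*F² (A(F) = -4 + ((F + F) + 5*F²) = -4 + (2*F + 5*F²) = -4 + 2*F + 5*F²)
(2*R(8))*h + A(B) = (2*(2 - 1*8))*131 + (-4 + 2*(⅔) + 5*(⅔)²) = (2*(2 - 8))*131 + (-4 + 4/3 + 5*(4/9)) = (2*(-6))*131 + (-4 + 4/3 + 20/9) = -12*131 - 4/9 = -1572 - 4/9 = -14152/9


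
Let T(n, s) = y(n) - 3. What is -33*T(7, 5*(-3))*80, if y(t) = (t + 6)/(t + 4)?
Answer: 4800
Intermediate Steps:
y(t) = (6 + t)/(4 + t)
T(n, s) = -3 + (6 + n)/(4 + n) (T(n, s) = (6 + n)/(4 + n) - 3 = -3 + (6 + n)/(4 + n))
-33*T(7, 5*(-3))*80 = -66*(-3 - 1*7)/(4 + 7)*80 = -66*(-3 - 7)/11*80 = -66*(-10)/11*80 = -33*(-20/11)*80 = 60*80 = 4800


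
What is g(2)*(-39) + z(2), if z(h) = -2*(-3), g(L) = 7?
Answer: -267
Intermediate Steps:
z(h) = 6
g(2)*(-39) + z(2) = 7*(-39) + 6 = -273 + 6 = -267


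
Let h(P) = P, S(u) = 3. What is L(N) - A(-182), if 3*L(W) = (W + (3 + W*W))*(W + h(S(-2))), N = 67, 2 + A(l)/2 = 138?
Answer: 318314/3 ≈ 1.0610e+5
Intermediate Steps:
A(l) = 272 (A(l) = -4 + 2*138 = -4 + 276 = 272)
L(W) = (3 + W)*(3 + W + W²)/3 (L(W) = ((W + (3 + W*W))*(W + 3))/3 = ((W + (3 + W²))*(3 + W))/3 = ((3 + W + W²)*(3 + W))/3 = ((3 + W)*(3 + W + W²))/3 = (3 + W)*(3 + W + W²)/3)
L(N) - A(-182) = (3 + 2*67 + (⅓)*67³ + (4/3)*67²) - 1*272 = (3 + 134 + (⅓)*300763 + (4/3)*4489) - 272 = (3 + 134 + 300763/3 + 17956/3) - 272 = 319130/3 - 272 = 318314/3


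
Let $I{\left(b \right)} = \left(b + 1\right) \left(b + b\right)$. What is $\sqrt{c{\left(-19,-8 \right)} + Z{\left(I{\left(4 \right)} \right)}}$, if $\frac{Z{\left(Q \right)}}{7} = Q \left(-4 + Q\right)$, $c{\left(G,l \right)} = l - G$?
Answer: $\sqrt{10091} \approx 100.45$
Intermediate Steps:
$I{\left(b \right)} = 2 b \left(1 + b\right)$ ($I{\left(b \right)} = \left(1 + b\right) 2 b = 2 b \left(1 + b\right)$)
$Z{\left(Q \right)} = 7 Q \left(-4 + Q\right)$
$\sqrt{c{\left(-19,-8 \right)} + Z{\left(I{\left(4 \right)} \right)}} = \sqrt{\left(-8 - -19\right) + 7 \cdot 2 \cdot 4 \left(1 + 4\right) \left(-4 + 2 \cdot 4 \left(1 + 4\right)\right)} = \sqrt{\left(-8 + 19\right) + 7 \cdot 2 \cdot 4 \cdot 5 \left(-4 + 2 \cdot 4 \cdot 5\right)} = \sqrt{11 + 7 \cdot 40 \left(-4 + 40\right)} = \sqrt{11 + 7 \cdot 40 \cdot 36} = \sqrt{11 + 10080} = \sqrt{10091}$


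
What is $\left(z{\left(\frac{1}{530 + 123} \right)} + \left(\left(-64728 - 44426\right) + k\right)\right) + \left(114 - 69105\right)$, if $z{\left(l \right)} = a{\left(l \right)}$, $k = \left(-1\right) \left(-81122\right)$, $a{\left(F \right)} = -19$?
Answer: $-97042$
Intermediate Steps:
$k = 81122$
$z{\left(l \right)} = -19$
$\left(z{\left(\frac{1}{530 + 123} \right)} + \left(\left(-64728 - 44426\right) + k\right)\right) + \left(114 - 69105\right) = \left(-19 + \left(\left(-64728 - 44426\right) + 81122\right)\right) + \left(114 - 69105\right) = \left(-19 + \left(-109154 + 81122\right)\right) + \left(114 - 69105\right) = \left(-19 - 28032\right) - 68991 = -28051 - 68991 = -97042$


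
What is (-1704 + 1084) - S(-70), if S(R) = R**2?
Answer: -5520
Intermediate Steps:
(-1704 + 1084) - S(-70) = (-1704 + 1084) - 1*(-70)**2 = -620 - 1*4900 = -620 - 4900 = -5520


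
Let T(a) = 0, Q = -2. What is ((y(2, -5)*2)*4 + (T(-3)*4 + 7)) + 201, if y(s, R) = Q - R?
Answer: 232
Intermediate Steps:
y(s, R) = -2 - R
((y(2, -5)*2)*4 + (T(-3)*4 + 7)) + 201 = (((-2 - 1*(-5))*2)*4 + (0*4 + 7)) + 201 = (((-2 + 5)*2)*4 + (0 + 7)) + 201 = ((3*2)*4 + 7) + 201 = (6*4 + 7) + 201 = (24 + 7) + 201 = 31 + 201 = 232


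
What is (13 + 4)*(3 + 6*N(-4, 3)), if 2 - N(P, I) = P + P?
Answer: 1071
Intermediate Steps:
N(P, I) = 2 - 2*P (N(P, I) = 2 - (P + P) = 2 - 2*P)
(13 + 4)*(3 + 6*N(-4, 3)) = (13 + 4)*(3 + 6*(2 - 2*(-4))) = 17*(3 + 6*(2 + 8)) = 17*(3 + 6*10) = 17*(3 + 60) = 17*63 = 1071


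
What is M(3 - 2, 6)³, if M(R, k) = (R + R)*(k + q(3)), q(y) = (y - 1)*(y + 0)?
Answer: 13824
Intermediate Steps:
q(y) = y*(-1 + y) (q(y) = (-1 + y)*y = y*(-1 + y))
M(R, k) = 2*R*(6 + k) (M(R, k) = (R + R)*(k + 3*(-1 + 3)) = (2*R)*(k + 3*2) = (2*R)*(k + 6) = (2*R)*(6 + k) = 2*R*(6 + k))
M(3 - 2, 6)³ = (2*(3 - 2)*(6 + 6))³ = (2*1*12)³ = 24³ = 13824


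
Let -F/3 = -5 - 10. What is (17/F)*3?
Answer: 17/15 ≈ 1.1333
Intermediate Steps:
F = 45 (F = -3*(-5 - 10) = -3*(-15) = 45)
(17/F)*3 = (17/45)*3 = 17/15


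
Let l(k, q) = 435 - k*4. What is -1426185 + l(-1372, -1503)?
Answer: -1420262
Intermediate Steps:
l(k, q) = 435 - 4*k
-1426185 + l(-1372, -1503) = -1426185 + (435 - 4*(-1372)) = -1426185 + (435 + 5488) = -1426185 + 5923 = -1420262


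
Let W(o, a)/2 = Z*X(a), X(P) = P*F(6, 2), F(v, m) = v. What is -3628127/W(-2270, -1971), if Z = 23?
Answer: 3628127/543996 ≈ 6.6694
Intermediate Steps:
X(P) = 6*P (X(P) = P*6 = 6*P)
W(o, a) = 276*a (W(o, a) = 2*(23*(6*a)) = 2*(138*a) = 276*a)
-3628127/W(-2270, -1971) = -3628127/(276*(-1971)) = -3628127/(-543996) = -3628127*(-1/543996) = 3628127/543996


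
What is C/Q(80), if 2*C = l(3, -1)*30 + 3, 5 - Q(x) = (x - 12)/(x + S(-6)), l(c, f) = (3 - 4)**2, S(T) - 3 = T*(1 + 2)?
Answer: 2145/514 ≈ 4.1731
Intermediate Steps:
S(T) = 3 + 3*T (S(T) = 3 + T*(1 + 2) = 3 + T*3 = 3 + 3*T)
l(c, f) = 1 (l(c, f) = (-1)**2 = 1)
Q(x) = 5 - (-12 + x)/(-15 + x) (Q(x) = 5 - (x - 12)/(x + (3 + 3*(-6))) = 5 - (-12 + x)/(x + (3 - 18)) = 5 - (-12 + x)/(x - 15) = 5 - (-12 + x)/(-15 + x))
C = 33/2 (C = (1*30 + 3)/2 = (30 + 3)/2 = (1/2)*33 = 33/2 ≈ 16.500)
C/Q(80) = 33/(2*(((-63 + 4*80)/(-15 + 80)))) = 33/(2*(((-63 + 320)/65))) = 33/(2*(((1/65)*257))) = 33/(2*(257/65)) = (33/2)*(65/257) = 2145/514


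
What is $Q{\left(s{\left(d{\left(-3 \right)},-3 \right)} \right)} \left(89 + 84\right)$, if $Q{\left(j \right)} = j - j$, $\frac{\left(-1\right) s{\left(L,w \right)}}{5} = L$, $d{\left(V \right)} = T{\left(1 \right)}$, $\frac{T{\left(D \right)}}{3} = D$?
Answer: $0$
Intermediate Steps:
$T{\left(D \right)} = 3 D$
$d{\left(V \right)} = 3$ ($d{\left(V \right)} = 3 \cdot 1 = 3$)
$s{\left(L,w \right)} = - 5 L$
$Q{\left(j \right)} = 0$
$Q{\left(s{\left(d{\left(-3 \right)},-3 \right)} \right)} \left(89 + 84\right) = 0 \left(89 + 84\right) = 0 \cdot 173 = 0$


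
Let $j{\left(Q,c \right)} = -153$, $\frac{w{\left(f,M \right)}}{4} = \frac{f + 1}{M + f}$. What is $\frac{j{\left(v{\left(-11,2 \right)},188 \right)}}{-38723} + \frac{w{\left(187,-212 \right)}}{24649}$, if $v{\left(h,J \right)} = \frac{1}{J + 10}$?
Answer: $\frac{65162729}{23862080675} \approx 0.0027308$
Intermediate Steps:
$v{\left(h,J \right)} = \frac{1}{10 + J}$
$w{\left(f,M \right)} = \frac{4 \left(1 + f\right)}{M + f}$ ($w{\left(f,M \right)} = 4 \frac{f + 1}{M + f} = 4 \frac{1 + f}{M + f} = \frac{4 \left(1 + f\right)}{M + f}$)
$\frac{j{\left(v{\left(-11,2 \right)},188 \right)}}{-38723} + \frac{w{\left(187,-212 \right)}}{24649} = - \frac{153}{-38723} + \frac{4 \frac{1}{-212 + 187} \left(1 + 187\right)}{24649} = \left(-153\right) \left(- \frac{1}{38723}\right) + 4 \frac{1}{-25} \cdot 188 \cdot \frac{1}{24649} = \frac{153}{38723} + 4 \left(- \frac{1}{25}\right) 188 \cdot \frac{1}{24649} = \frac{153}{38723} - \frac{752}{616225} = \frac{65162729}{23862080675}$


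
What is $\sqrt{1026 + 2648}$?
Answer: $\sqrt{3674} \approx 60.614$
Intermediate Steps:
$\sqrt{1026 + 2648} = \sqrt{3674}$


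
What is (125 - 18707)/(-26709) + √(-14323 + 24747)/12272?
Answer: 6194/8903 + √2606/6136 ≈ 0.70404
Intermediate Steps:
(125 - 18707)/(-26709) + √(-14323 + 24747)/12272 = -18582*(-1/26709) + √10424*(1/12272) = 6194/8903 + (2*√2606)*(1/12272) = 6194/8903 + √2606/6136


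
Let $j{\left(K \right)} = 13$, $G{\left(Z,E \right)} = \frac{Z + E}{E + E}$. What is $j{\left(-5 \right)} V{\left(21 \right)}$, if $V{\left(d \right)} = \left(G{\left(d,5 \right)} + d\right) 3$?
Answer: $\frac{4602}{5} \approx 920.4$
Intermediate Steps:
$G{\left(Z,E \right)} = \frac{E + Z}{2 E}$
$V{\left(d \right)} = \frac{3}{2} + \frac{33 d}{10}$ ($V{\left(d \right)} = \left(\frac{5 + d}{2 \cdot 5} + d\right) 3 = \left(\frac{1}{2} \cdot \frac{1}{5} \left(5 + d\right) + d\right) 3 = \left(\left(\frac{1}{2} + \frac{d}{10}\right) + d\right) 3 = \left(\frac{1}{2} + \frac{11 d}{10}\right) 3 = \frac{3}{2} + \frac{33 d}{10}$)
$j{\left(-5 \right)} V{\left(21 \right)} = 13 \left(\frac{3}{2} + \frac{33}{10} \cdot 21\right) = 13 \left(\frac{3}{2} + \frac{693}{10}\right) = 13 \cdot \frac{354}{5} = \frac{4602}{5}$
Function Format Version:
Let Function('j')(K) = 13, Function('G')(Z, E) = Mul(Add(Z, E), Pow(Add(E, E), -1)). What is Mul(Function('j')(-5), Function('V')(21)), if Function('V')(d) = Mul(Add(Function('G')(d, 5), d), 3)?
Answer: Rational(4602, 5) ≈ 920.40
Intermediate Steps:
Function('G')(Z, E) = Mul(Rational(1, 2), Pow(E, -1), Add(E, Z)) (Function('G')(Z, E) = Mul(Add(E, Z), Pow(Mul(2, E), -1)) = Mul(Add(E, Z), Mul(Rational(1, 2), Pow(E, -1))) = Mul(Rational(1, 2), Pow(E, -1), Add(E, Z)))
Function('V')(d) = Add(Rational(3, 2), Mul(Rational(33, 10), d)) (Function('V')(d) = Mul(Add(Mul(Rational(1, 2), Pow(5, -1), Add(5, d)), d), 3) = Mul(Add(Mul(Rational(1, 2), Rational(1, 5), Add(5, d)), d), 3) = Mul(Add(Add(Rational(1, 2), Mul(Rational(1, 10), d)), d), 3) = Mul(Add(Rational(1, 2), Mul(Rational(11, 10), d)), 3) = Add(Rational(3, 2), Mul(Rational(33, 10), d)))
Mul(Function('j')(-5), Function('V')(21)) = Mul(13, Add(Rational(3, 2), Mul(Rational(33, 10), 21))) = Mul(13, Add(Rational(3, 2), Rational(693, 10))) = Mul(13, Rational(354, 5)) = Rational(4602, 5)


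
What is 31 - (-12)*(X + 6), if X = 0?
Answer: 103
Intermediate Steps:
31 - (-12)*(X + 6) = 31 - (-12)*(0 + 6) = 31 - (-12)*6 = 31 - 12*(-6) = 31 + 72 = 103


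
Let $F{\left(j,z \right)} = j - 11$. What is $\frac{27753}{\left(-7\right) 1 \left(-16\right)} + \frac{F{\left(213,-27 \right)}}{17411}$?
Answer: $\frac{483230107}{1950032} \approx 247.81$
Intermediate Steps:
$F{\left(j,z \right)} = -11 + j$
$\frac{27753}{\left(-7\right) 1 \left(-16\right)} + \frac{F{\left(213,-27 \right)}}{17411} = \frac{27753}{\left(-7\right) 1 \left(-16\right)} + \frac{-11 + 213}{17411} = \frac{27753}{\left(-7\right) \left(-16\right)} + 202 \cdot \frac{1}{17411} = \frac{27753}{112} + \frac{202}{17411} = \frac{483230107}{1950032}$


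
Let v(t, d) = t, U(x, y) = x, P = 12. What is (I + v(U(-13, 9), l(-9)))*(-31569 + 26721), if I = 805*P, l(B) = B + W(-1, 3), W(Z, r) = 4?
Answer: -46768656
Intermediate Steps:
l(B) = 4 + B (l(B) = B + 4 = 4 + B)
I = 9660 (I = 805*12 = 9660)
(I + v(U(-13, 9), l(-9)))*(-31569 + 26721) = (9660 - 13)*(-31569 + 26721) = 9647*(-4848) = -46768656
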